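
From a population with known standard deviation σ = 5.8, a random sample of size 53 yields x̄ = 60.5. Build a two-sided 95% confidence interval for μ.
(58.94, 62.06)

z-interval (σ known):
z* = 1.960 for 95% confidence

Margin of error = z* · σ/√n = 1.960 · 5.8/√53 = 1.56

CI: (60.5 - 1.56, 60.5 + 1.56) = (58.94, 62.06)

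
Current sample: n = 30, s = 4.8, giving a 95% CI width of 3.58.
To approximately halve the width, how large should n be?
n ≈ 120

CI width ∝ 1/√n
To reduce width by factor 2, need √n to grow by 2 → need 2² = 4 times as many samples.

Current: n = 30, width = 3.58
New: n = 120, width ≈ 1.74

Width reduced by factor of 3.58/1.74 = 2.06.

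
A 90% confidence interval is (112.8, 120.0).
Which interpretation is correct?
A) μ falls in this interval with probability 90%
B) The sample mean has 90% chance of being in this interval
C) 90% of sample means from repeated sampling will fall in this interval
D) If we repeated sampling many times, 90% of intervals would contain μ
D

A) Wrong — μ is fixed; the randomness lives in the interval, not in μ.
B) Wrong — x̄ is observed and sits in the interval by construction.
C) Wrong — coverage applies to intervals containing μ, not to future x̄ values.
D) Correct — this is the frequentist long-run coverage interpretation.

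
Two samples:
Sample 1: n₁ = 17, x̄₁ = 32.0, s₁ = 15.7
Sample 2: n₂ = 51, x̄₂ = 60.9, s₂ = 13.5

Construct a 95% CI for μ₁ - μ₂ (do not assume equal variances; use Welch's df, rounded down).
(-37.67, -20.13)

Difference: x̄₁ - x̄₂ = -28.90
SE = √(s₁²/n₁ + s₂²/n₂) = √(15.7²/17 + 13.5²/51) = 4.2512
df = 24.38 → 24 (Welch–Satterthwaite, rounded down)
t* = 2.064

CI: -28.90 ± 2.064 · 4.2512 = -28.90 ± 8.77 = (-37.67, -20.13)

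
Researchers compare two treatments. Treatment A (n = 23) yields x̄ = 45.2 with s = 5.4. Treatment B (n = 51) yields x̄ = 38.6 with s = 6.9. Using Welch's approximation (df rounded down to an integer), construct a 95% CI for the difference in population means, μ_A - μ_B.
(3.62, 9.58)

Difference: x̄₁ - x̄₂ = 6.60
SE = √(s₁²/n₁ + s₂²/n₂) = √(5.4²/23 + 6.9²/51) = 1.4837
df = 53.55 → 53 (Welch–Satterthwaite, rounded down)
t* = 2.006

CI: 6.60 ± 2.006 · 1.4837 = 6.60 ± 2.98 = (3.62, 9.58)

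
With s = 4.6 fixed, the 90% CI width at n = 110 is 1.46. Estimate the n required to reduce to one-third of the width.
n ≈ 990

CI width ∝ 1/√n
To reduce width by factor 3, need √n to grow by 3 → need 3² = 9 times as many samples.

Current: n = 110, width = 1.46
New: n = 990, width ≈ 0.48

Width reduced by factor of 1.46/0.48 = 3.04.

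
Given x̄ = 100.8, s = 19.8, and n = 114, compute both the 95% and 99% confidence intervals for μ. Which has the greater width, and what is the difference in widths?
99% CI is wider by 2.37

df = 113
95% CI: t* = 1.981, (97.13, 104.47), width = 2 · t* · s/√n = 7.35
99% CI: t* = 2.620, (95.94, 105.66), width = 2 · t* · s/√n = 9.72

The 99% CI is wider by 9.72 - 7.35 = 2.37.
Higher confidence requires a wider interval.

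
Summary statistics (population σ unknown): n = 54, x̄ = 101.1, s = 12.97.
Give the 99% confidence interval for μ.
(96.38, 105.82)

t-interval (σ unknown):
df = n - 1 = 53
t* = 2.672 for 99% confidence

Margin of error = t* · s/√n = 2.672 · 12.97/√54 = 4.72

CI: (96.38, 105.82)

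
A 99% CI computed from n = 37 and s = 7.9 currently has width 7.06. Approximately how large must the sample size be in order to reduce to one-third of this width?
n ≈ 333

CI width ∝ 1/√n
To reduce width by factor 3, need √n to grow by 3 → need 3² = 9 times as many samples.

Current: n = 37, width = 7.06
New: n = 333, width ≈ 2.24

Width reduced by factor of 7.06/2.24 = 3.15.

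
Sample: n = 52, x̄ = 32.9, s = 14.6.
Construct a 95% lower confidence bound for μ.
μ ≥ 29.51

Lower bound (one-sided):
t* = 1.675 (one-sided for 95%)
Lower bound = x̄ - t* · s/√n = 32.9 - 1.675 · 14.6/√52 = 29.51

We are 95% confident that μ ≥ 29.51.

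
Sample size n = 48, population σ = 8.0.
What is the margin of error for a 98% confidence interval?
Margin of error = 2.69

Margin of error = z* · σ/√n
= 2.326 · 8.0/√48
= 2.326 · 8.0/6.9282
= 2.69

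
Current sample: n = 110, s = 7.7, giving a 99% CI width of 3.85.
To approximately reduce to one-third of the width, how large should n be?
n ≈ 990

CI width ∝ 1/√n
To reduce width by factor 3, need √n to grow by 3 → need 3² = 9 times as many samples.

Current: n = 110, width = 3.85
New: n = 990, width ≈ 1.26

Width reduced by factor of 3.85/1.26 = 3.06.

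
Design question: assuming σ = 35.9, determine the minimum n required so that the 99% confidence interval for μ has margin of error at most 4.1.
n ≥ 509

For margin E ≤ 4.1:
n ≥ (z* · σ / E)²
n ≥ (2.576 · 35.9 / 4.1)²
n ≥ 508.76

Minimum n = 509 (rounding up)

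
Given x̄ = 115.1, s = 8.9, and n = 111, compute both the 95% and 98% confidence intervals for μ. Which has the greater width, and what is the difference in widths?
98% CI is wider by 0.64

df = 110
95% CI: t* = 1.982, (113.43, 116.77), width = 2 · t* · s/√n = 3.35
98% CI: t* = 2.361, (113.11, 117.09), width = 2 · t* · s/√n = 3.99

The 98% CI is wider by 3.99 - 3.35 = 0.64.
Higher confidence requires a wider interval.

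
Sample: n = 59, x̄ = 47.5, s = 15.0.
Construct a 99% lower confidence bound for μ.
μ ≥ 42.83

Lower bound (one-sided):
t* = 2.392 (one-sided for 99%)
Lower bound = x̄ - t* · s/√n = 47.5 - 2.392 · 15.0/√59 = 42.83

We are 99% confident that μ ≥ 42.83.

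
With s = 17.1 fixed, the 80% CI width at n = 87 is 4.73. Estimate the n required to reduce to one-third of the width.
n ≈ 783

CI width ∝ 1/√n
To reduce width by factor 3, need √n to grow by 3 → need 3² = 9 times as many samples.

Current: n = 87, width = 4.73
New: n = 783, width ≈ 1.57

Width reduced by factor of 4.73/1.57 = 3.01.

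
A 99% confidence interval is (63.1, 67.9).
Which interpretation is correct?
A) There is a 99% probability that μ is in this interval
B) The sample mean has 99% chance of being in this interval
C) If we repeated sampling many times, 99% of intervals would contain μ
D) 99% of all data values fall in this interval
C

A) Wrong — μ is fixed; the randomness lives in the interval, not in μ.
B) Wrong — x̄ is observed and sits in the interval by construction.
C) Correct — this is the frequentist long-run coverage interpretation.
D) Wrong — a CI is about the parameter μ, not individual data values.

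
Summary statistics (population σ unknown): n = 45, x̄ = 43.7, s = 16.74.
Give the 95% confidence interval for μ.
(38.67, 48.73)

t-interval (σ unknown):
df = n - 1 = 44
t* = 2.015 for 95% confidence

Margin of error = t* · s/√n = 2.015 · 16.74/√45 = 5.03

CI: (38.67, 48.73)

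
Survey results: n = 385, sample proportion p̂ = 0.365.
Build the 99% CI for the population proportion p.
(0.302, 0.428)

Proportion CI:
SE = √(p̂(1-p̂)/n) = √(0.365 · 0.635 / 385) = 0.02454

z* = 2.576
Margin = z* · SE = 2.576 · 0.02454 = 0.0632

CI: 0.365 ± 0.0632 = (0.302, 0.428)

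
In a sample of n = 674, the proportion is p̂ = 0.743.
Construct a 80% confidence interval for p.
(0.721, 0.765)

Proportion CI:
SE = √(p̂(1-p̂)/n) = √(0.743 · 0.257 / 674) = 0.01683

z* = 1.282
Margin = z* · SE = 1.282 · 0.01683 = 0.0216

CI: 0.743 ± 0.0216 = (0.721, 0.765)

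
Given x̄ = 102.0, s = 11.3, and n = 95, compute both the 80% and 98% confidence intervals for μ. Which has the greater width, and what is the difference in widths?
98% CI is wider by 2.50

df = 94
80% CI: t* = 1.291, (100.50, 103.50), width = 2 · t* · s/√n = 2.99
98% CI: t* = 2.367, (99.26, 104.74), width = 2 · t* · s/√n = 5.49

The 98% CI is wider by 5.49 - 2.99 = 2.50.
Higher confidence requires a wider interval.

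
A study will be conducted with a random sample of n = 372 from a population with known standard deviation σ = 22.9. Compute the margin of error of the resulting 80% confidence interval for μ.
Margin of error = 1.52

Margin of error = z* · σ/√n
= 1.282 · 22.9/√372
= 1.282 · 22.9/19.2873
= 1.52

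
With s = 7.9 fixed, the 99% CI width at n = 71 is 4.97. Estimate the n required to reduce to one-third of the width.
n ≈ 639

CI width ∝ 1/√n
To reduce width by factor 3, need √n to grow by 3 → need 3² = 9 times as many samples.

Current: n = 71, width = 4.97
New: n = 639, width ≈ 1.62

Width reduced by factor of 4.97/1.62 = 3.07.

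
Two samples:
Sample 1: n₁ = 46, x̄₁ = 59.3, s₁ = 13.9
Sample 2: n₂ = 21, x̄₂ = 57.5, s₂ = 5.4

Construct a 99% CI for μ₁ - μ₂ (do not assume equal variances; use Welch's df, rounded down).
(-4.48, 8.08)

Difference: x̄₁ - x̄₂ = 1.80
SE = √(s₁²/n₁ + s₂²/n₂) = √(13.9²/46 + 5.4²/21) = 2.3641
df = 63.95 → 63 (Welch–Satterthwaite, rounded down)
t* = 2.656

CI: 1.80 ± 2.656 · 2.3641 = 1.80 ± 6.28 = (-4.48, 8.08)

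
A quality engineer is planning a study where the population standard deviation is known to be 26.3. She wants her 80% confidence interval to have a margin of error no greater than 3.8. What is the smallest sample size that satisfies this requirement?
n ≥ 79

For margin E ≤ 3.8:
n ≥ (z* · σ / E)²
n ≥ (1.282 · 26.3 / 3.8)²
n ≥ 78.73

Minimum n = 79 (rounding up)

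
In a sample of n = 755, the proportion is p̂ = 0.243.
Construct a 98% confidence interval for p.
(0.207, 0.279)

Proportion CI:
SE = √(p̂(1-p̂)/n) = √(0.243 · 0.757 / 755) = 0.01561

z* = 2.326
Margin = z* · SE = 2.326 · 0.01561 = 0.0363

CI: 0.243 ± 0.0363 = (0.207, 0.279)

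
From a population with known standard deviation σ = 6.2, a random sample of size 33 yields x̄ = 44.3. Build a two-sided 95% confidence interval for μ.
(42.18, 46.42)

z-interval (σ known):
z* = 1.960 for 95% confidence

Margin of error = z* · σ/√n = 1.960 · 6.2/√33 = 2.12

CI: (44.3 - 2.12, 44.3 + 2.12) = (42.18, 46.42)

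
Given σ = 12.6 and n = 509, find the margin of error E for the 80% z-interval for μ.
Margin of error = 0.72

Margin of error = z* · σ/√n
= 1.282 · 12.6/√509
= 1.282 · 12.6/22.5610
= 0.72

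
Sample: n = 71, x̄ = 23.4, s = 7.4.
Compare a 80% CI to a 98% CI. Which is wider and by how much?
98% CI is wider by 1.91

df = 70
80% CI: t* = 1.294, (22.26, 24.54), width = 2 · t* · s/√n = 2.27
98% CI: t* = 2.381, (21.31, 25.49), width = 2 · t* · s/√n = 4.18

The 98% CI is wider by 4.18 - 2.27 = 1.91.
Higher confidence requires a wider interval.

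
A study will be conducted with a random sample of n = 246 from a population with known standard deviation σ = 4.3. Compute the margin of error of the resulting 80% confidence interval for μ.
Margin of error = 0.35

Margin of error = z* · σ/√n
= 1.282 · 4.3/√246
= 1.282 · 4.3/15.6844
= 0.35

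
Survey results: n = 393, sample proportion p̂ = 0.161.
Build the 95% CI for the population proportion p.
(0.125, 0.197)

Proportion CI:
SE = √(p̂(1-p̂)/n) = √(0.161 · 0.839 / 393) = 0.01854

z* = 1.960
Margin = z* · SE = 1.960 · 0.01854 = 0.0363

CI: 0.161 ± 0.0363 = (0.125, 0.197)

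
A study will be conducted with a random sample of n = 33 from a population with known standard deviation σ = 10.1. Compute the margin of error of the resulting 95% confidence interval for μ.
Margin of error = 3.45

Margin of error = z* · σ/√n
= 1.960 · 10.1/√33
= 1.960 · 10.1/5.7446
= 3.45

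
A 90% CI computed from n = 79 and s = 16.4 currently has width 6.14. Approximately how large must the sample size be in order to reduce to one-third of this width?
n ≈ 711

CI width ∝ 1/√n
To reduce width by factor 3, need √n to grow by 3 → need 3² = 9 times as many samples.

Current: n = 79, width = 6.14
New: n = 711, width ≈ 2.03

Width reduced by factor of 6.14/2.03 = 3.02.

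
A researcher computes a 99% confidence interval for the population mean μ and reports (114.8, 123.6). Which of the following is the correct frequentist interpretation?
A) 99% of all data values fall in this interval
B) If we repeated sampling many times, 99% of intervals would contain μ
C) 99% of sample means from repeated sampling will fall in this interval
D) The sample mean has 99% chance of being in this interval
B

A) Wrong — a CI is about the parameter μ, not individual data values.
B) Correct — this is the frequentist long-run coverage interpretation.
C) Wrong — coverage applies to intervals containing μ, not to future x̄ values.
D) Wrong — x̄ is observed and sits in the interval by construction.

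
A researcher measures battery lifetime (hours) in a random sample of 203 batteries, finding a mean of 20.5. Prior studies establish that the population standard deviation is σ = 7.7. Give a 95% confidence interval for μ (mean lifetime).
(19.44, 21.56)

z-interval (σ known):
z* = 1.960 for 95% confidence

Margin of error = z* · σ/√n = 1.960 · 7.7/√203 = 1.06

CI: (20.5 - 1.06, 20.5 + 1.06) = (19.44, 21.56)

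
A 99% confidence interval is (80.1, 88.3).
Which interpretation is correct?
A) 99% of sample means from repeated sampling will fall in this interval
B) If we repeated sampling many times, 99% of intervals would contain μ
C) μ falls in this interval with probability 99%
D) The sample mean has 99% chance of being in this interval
B

A) Wrong — coverage applies to intervals containing μ, not to future x̄ values.
B) Correct — this is the frequentist long-run coverage interpretation.
C) Wrong — μ is fixed; the randomness lives in the interval, not in μ.
D) Wrong — x̄ is observed and sits in the interval by construction.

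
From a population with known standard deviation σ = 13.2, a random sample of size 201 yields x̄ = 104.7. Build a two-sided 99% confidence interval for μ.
(102.30, 107.10)

z-interval (σ known):
z* = 2.576 for 99% confidence

Margin of error = z* · σ/√n = 2.576 · 13.2/√201 = 2.40

CI: (104.7 - 2.40, 104.7 + 2.40) = (102.30, 107.10)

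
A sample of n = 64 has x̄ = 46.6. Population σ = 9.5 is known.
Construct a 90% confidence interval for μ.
(44.65, 48.55)

z-interval (σ known):
z* = 1.645 for 90% confidence

Margin of error = z* · σ/√n = 1.645 · 9.5/√64 = 1.95

CI: (46.6 - 1.95, 46.6 + 1.95) = (44.65, 48.55)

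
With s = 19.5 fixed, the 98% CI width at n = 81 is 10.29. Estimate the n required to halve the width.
n ≈ 324

CI width ∝ 1/√n
To reduce width by factor 2, need √n to grow by 2 → need 2² = 4 times as many samples.

Current: n = 81, width = 10.29
New: n = 324, width ≈ 5.07

Width reduced by factor of 10.29/5.07 = 2.03.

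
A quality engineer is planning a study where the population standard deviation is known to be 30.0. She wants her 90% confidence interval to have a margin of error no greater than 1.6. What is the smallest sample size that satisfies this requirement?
n ≥ 952

For margin E ≤ 1.6:
n ≥ (z* · σ / E)²
n ≥ (1.645 · 30.0 / 1.6)²
n ≥ 951.34

Minimum n = 952 (rounding up)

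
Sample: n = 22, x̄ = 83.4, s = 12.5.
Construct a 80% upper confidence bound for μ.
μ ≤ 85.69

Upper bound (one-sided):
t* = 0.859 (one-sided for 80%)
Upper bound = x̄ + t* · s/√n = 83.4 + 0.859 · 12.5/√22 = 85.69

We are 80% confident that μ ≤ 85.69.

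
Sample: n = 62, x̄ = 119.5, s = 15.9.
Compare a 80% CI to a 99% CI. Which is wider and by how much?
99% CI is wider by 5.51

df = 61
80% CI: t* = 1.296, (116.88, 122.12), width = 2 · t* · s/√n = 5.23
99% CI: t* = 2.659, (114.13, 124.87), width = 2 · t* · s/√n = 10.74

The 99% CI is wider by 10.74 - 5.23 = 5.51.
Higher confidence requires a wider interval.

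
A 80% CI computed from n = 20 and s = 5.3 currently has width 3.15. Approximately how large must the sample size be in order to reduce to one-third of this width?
n ≈ 180

CI width ∝ 1/√n
To reduce width by factor 3, need √n to grow by 3 → need 3² = 9 times as many samples.

Current: n = 20, width = 3.15
New: n = 180, width ≈ 1.02

Width reduced by factor of 3.15/1.02 = 3.09.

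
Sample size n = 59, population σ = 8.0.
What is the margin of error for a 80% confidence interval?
Margin of error = 1.34

Margin of error = z* · σ/√n
= 1.282 · 8.0/√59
= 1.282 · 8.0/7.6811
= 1.34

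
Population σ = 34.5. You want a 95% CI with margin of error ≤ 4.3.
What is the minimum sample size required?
n ≥ 248

For margin E ≤ 4.3:
n ≥ (z* · σ / E)²
n ≥ (1.960 · 34.5 / 4.3)²
n ≥ 247.29

Minimum n = 248 (rounding up)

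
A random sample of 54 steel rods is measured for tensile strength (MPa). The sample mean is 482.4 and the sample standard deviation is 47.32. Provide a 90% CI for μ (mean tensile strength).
(471.62, 493.18)

t-interval (σ unknown):
df = n - 1 = 53
t* = 1.674 for 90% confidence

Margin of error = t* · s/√n = 1.674 · 47.32/√54 = 10.78

CI: (471.62, 493.18)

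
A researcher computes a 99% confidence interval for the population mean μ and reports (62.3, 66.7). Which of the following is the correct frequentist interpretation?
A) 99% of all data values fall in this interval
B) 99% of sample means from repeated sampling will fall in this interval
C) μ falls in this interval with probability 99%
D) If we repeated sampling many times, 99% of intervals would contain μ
D

A) Wrong — a CI is about the parameter μ, not individual data values.
B) Wrong — coverage applies to intervals containing μ, not to future x̄ values.
C) Wrong — μ is fixed; the randomness lives in the interval, not in μ.
D) Correct — this is the frequentist long-run coverage interpretation.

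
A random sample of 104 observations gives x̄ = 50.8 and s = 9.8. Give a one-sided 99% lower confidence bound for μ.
μ ≥ 48.53

Lower bound (one-sided):
t* = 2.363 (one-sided for 99%)
Lower bound = x̄ - t* · s/√n = 50.8 - 2.363 · 9.8/√104 = 48.53

We are 99% confident that μ ≥ 48.53.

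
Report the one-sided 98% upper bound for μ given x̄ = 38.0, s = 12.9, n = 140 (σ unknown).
μ ≤ 40.26

Upper bound (one-sided):
t* = 2.073 (one-sided for 98%)
Upper bound = x̄ + t* · s/√n = 38.0 + 2.073 · 12.9/√140 = 40.26

We are 98% confident that μ ≤ 40.26.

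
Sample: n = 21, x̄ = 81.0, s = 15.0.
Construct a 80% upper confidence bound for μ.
μ ≤ 83.82

Upper bound (one-sided):
t* = 0.860 (one-sided for 80%)
Upper bound = x̄ + t* · s/√n = 81.0 + 0.860 · 15.0/√21 = 83.82

We are 80% confident that μ ≤ 83.82.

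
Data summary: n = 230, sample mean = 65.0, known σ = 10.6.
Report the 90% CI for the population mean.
(63.85, 66.15)

z-interval (σ known):
z* = 1.645 for 90% confidence

Margin of error = z* · σ/√n = 1.645 · 10.6/√230 = 1.15

CI: (65.0 - 1.15, 65.0 + 1.15) = (63.85, 66.15)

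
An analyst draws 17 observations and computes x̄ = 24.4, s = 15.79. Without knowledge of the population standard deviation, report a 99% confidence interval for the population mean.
(13.21, 35.59)

t-interval (σ unknown):
df = n - 1 = 16
t* = 2.921 for 99% confidence

Margin of error = t* · s/√n = 2.921 · 15.79/√17 = 11.19

CI: (13.21, 35.59)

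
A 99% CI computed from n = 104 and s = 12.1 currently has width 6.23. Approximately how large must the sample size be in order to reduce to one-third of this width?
n ≈ 936

CI width ∝ 1/√n
To reduce width by factor 3, need √n to grow by 3 → need 3² = 9 times as many samples.

Current: n = 104, width = 6.23
New: n = 936, width ≈ 2.04

Width reduced by factor of 6.23/2.04 = 3.05.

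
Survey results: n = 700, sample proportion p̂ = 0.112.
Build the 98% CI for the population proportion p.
(0.084, 0.140)

Proportion CI:
SE = √(p̂(1-p̂)/n) = √(0.112 · 0.888 / 700) = 0.01192

z* = 2.326
Margin = z* · SE = 2.326 · 0.01192 = 0.0277

CI: 0.112 ± 0.0277 = (0.084, 0.140)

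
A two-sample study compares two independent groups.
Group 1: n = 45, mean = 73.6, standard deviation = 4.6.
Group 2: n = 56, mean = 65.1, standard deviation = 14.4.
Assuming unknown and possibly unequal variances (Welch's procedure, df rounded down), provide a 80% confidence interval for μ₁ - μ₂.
(5.86, 11.14)

Difference: x̄₁ - x̄₂ = 8.50
SE = √(s₁²/n₁ + s₂²/n₂) = √(4.6²/45 + 14.4²/56) = 2.0428
df = 68.48 → 68 (Welch–Satterthwaite, rounded down)
t* = 1.294

CI: 8.50 ± 1.294 · 2.0428 = 8.50 ± 2.64 = (5.86, 11.14)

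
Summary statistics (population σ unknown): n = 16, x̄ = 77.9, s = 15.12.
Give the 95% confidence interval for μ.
(69.84, 85.96)

t-interval (σ unknown):
df = n - 1 = 15
t* = 2.131 for 95% confidence

Margin of error = t* · s/√n = 2.131 · 15.12/√16 = 8.06

CI: (69.84, 85.96)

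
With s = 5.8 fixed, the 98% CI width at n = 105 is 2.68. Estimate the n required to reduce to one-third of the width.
n ≈ 945

CI width ∝ 1/√n
To reduce width by factor 3, need √n to grow by 3 → need 3² = 9 times as many samples.

Current: n = 105, width = 2.68
New: n = 945, width ≈ 0.88

Width reduced by factor of 2.68/0.88 = 3.05.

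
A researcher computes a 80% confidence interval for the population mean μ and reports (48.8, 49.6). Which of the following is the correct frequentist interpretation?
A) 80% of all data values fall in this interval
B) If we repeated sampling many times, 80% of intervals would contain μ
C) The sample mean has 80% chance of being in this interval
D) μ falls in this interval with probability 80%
B

A) Wrong — a CI is about the parameter μ, not individual data values.
B) Correct — this is the frequentist long-run coverage interpretation.
C) Wrong — x̄ is observed and sits in the interval by construction.
D) Wrong — μ is fixed; the randomness lives in the interval, not in μ.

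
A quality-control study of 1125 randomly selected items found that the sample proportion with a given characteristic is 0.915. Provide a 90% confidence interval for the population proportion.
(0.901, 0.929)

Proportion CI:
SE = √(p̂(1-p̂)/n) = √(0.915 · 0.085 / 1125) = 0.00831

z* = 1.645
Margin = z* · SE = 1.645 · 0.00831 = 0.0137

CI: 0.915 ± 0.0137 = (0.901, 0.929)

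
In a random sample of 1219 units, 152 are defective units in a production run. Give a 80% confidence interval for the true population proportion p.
(0.113, 0.137)

Proportion CI:
p̂ = 152/1219 = 0.12469
SE = √(p̂(1-p̂)/n) = √(0.12469 · 0.87531 / 1219) = 0.00946

z* = 1.282
Margin = z* · SE = 1.282 · 0.00946 = 0.0121

CI: 0.12469 ± 0.0121 = (0.113, 0.137)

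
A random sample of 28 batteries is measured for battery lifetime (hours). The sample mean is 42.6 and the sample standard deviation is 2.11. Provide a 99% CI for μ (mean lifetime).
(41.50, 43.70)

t-interval (σ unknown):
df = n - 1 = 27
t* = 2.771 for 99% confidence

Margin of error = t* · s/√n = 2.771 · 2.11/√28 = 1.10

CI: (41.50, 43.70)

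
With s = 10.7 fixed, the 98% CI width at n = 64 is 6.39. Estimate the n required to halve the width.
n ≈ 256

CI width ∝ 1/√n
To reduce width by factor 2, need √n to grow by 2 → need 2² = 4 times as many samples.

Current: n = 64, width = 6.39
New: n = 256, width ≈ 3.13

Width reduced by factor of 6.39/3.13 = 2.04.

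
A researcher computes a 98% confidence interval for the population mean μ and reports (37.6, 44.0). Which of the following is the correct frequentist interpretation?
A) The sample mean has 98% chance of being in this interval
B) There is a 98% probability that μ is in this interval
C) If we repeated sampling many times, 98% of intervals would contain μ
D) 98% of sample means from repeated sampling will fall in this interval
C

A) Wrong — x̄ is observed and sits in the interval by construction.
B) Wrong — μ is fixed; the randomness lives in the interval, not in μ.
C) Correct — this is the frequentist long-run coverage interpretation.
D) Wrong — coverage applies to intervals containing μ, not to future x̄ values.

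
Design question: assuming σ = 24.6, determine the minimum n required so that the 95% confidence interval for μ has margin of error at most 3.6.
n ≥ 180

For margin E ≤ 3.6:
n ≥ (z* · σ / E)²
n ≥ (1.960 · 24.6 / 3.6)²
n ≥ 179.38

Minimum n = 180 (rounding up)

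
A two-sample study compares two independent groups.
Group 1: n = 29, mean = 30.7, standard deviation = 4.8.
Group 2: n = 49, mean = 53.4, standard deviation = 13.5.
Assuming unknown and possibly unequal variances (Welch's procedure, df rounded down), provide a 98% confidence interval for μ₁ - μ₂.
(-27.77, -17.63)

Difference: x̄₁ - x̄₂ = -22.70
SE = √(s₁²/n₁ + s₂²/n₂) = √(4.8²/29 + 13.5²/49) = 2.1246
df = 65.57 → 65 (Welch–Satterthwaite, rounded down)
t* = 2.385

CI: -22.70 ± 2.385 · 2.1246 = -22.70 ± 5.07 = (-27.77, -17.63)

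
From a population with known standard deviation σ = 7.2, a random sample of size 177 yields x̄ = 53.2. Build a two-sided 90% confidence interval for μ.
(52.31, 54.09)

z-interval (σ known):
z* = 1.645 for 90% confidence

Margin of error = z* · σ/√n = 1.645 · 7.2/√177 = 0.89

CI: (53.2 - 0.89, 53.2 + 0.89) = (52.31, 54.09)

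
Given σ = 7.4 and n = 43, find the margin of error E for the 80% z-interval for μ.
Margin of error = 1.45

Margin of error = z* · σ/√n
= 1.282 · 7.4/√43
= 1.282 · 7.4/6.5574
= 1.45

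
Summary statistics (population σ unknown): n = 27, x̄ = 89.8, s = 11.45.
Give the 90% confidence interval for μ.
(86.04, 93.56)

t-interval (σ unknown):
df = n - 1 = 26
t* = 1.706 for 90% confidence

Margin of error = t* · s/√n = 1.706 · 11.45/√27 = 3.76

CI: (86.04, 93.56)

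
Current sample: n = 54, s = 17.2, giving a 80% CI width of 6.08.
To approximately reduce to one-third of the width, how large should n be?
n ≈ 486

CI width ∝ 1/√n
To reduce width by factor 3, need √n to grow by 3 → need 3² = 9 times as many samples.

Current: n = 54, width = 6.08
New: n = 486, width ≈ 2.00

Width reduced by factor of 6.08/2.00 = 3.04.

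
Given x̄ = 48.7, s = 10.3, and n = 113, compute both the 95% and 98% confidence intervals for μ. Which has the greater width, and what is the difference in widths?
98% CI is wider by 0.73

df = 112
95% CI: t* = 1.981, (46.78, 50.62), width = 2 · t* · s/√n = 3.84
98% CI: t* = 2.360, (46.41, 50.99), width = 2 · t* · s/√n = 4.57

The 98% CI is wider by 4.57 - 3.84 = 0.73.
Higher confidence requires a wider interval.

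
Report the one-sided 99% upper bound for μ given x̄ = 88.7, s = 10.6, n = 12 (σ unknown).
μ ≤ 97.02

Upper bound (one-sided):
t* = 2.718 (one-sided for 99%)
Upper bound = x̄ + t* · s/√n = 88.7 + 2.718 · 10.6/√12 = 97.02

We are 99% confident that μ ≤ 97.02.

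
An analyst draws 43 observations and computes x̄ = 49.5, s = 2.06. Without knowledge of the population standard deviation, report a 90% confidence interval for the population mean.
(48.97, 50.03)

t-interval (σ unknown):
df = n - 1 = 42
t* = 1.682 for 90% confidence

Margin of error = t* · s/√n = 1.682 · 2.06/√43 = 0.53

CI: (48.97, 50.03)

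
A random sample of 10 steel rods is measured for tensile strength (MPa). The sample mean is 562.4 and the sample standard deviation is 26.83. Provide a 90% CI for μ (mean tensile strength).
(546.85, 577.95)

t-interval (σ unknown):
df = n - 1 = 9
t* = 1.833 for 90% confidence

Margin of error = t* · s/√n = 1.833 · 26.83/√10 = 15.55

CI: (546.85, 577.95)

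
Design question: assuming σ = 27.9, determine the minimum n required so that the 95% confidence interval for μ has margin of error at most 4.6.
n ≥ 142

For margin E ≤ 4.6:
n ≥ (z* · σ / E)²
n ≥ (1.960 · 27.9 / 4.6)²
n ≥ 141.32

Minimum n = 142 (rounding up)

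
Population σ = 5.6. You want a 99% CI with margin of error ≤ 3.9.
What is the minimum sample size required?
n ≥ 14

For margin E ≤ 3.9:
n ≥ (z* · σ / E)²
n ≥ (2.576 · 5.6 / 3.9)²
n ≥ 13.68

Minimum n = 14 (rounding up)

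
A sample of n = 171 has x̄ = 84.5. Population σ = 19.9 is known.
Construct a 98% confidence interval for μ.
(80.96, 88.04)

z-interval (σ known):
z* = 2.326 for 98% confidence

Margin of error = z* · σ/√n = 2.326 · 19.9/√171 = 3.54

CI: (84.5 - 3.54, 84.5 + 3.54) = (80.96, 88.04)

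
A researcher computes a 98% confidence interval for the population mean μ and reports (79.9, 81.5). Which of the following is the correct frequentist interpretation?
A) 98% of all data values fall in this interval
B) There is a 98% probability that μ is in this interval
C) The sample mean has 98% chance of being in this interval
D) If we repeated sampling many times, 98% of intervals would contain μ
D

A) Wrong — a CI is about the parameter μ, not individual data values.
B) Wrong — μ is fixed; the randomness lives in the interval, not in μ.
C) Wrong — x̄ is observed and sits in the interval by construction.
D) Correct — this is the frequentist long-run coverage interpretation.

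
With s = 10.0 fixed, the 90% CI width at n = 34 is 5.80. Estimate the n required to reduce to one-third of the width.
n ≈ 306

CI width ∝ 1/√n
To reduce width by factor 3, need √n to grow by 3 → need 3² = 9 times as many samples.

Current: n = 34, width = 5.80
New: n = 306, width ≈ 1.89

Width reduced by factor of 5.80/1.89 = 3.07.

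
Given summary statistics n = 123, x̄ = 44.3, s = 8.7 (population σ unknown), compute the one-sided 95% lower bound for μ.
μ ≥ 43.00

Lower bound (one-sided):
t* = 1.657 (one-sided for 95%)
Lower bound = x̄ - t* · s/√n = 44.3 - 1.657 · 8.7/√123 = 43.00

We are 95% confident that μ ≥ 43.00.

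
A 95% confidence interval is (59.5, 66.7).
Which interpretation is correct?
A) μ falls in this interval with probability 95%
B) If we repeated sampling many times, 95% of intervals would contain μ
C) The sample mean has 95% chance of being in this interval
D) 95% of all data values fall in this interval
B

A) Wrong — μ is fixed; the randomness lives in the interval, not in μ.
B) Correct — this is the frequentist long-run coverage interpretation.
C) Wrong — x̄ is observed and sits in the interval by construction.
D) Wrong — a CI is about the parameter μ, not individual data values.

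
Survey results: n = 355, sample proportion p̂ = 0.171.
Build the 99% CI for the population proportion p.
(0.120, 0.222)

Proportion CI:
SE = √(p̂(1-p̂)/n) = √(0.171 · 0.829 / 355) = 0.01998

z* = 2.576
Margin = z* · SE = 2.576 · 0.01998 = 0.0515

CI: 0.171 ± 0.0515 = (0.120, 0.222)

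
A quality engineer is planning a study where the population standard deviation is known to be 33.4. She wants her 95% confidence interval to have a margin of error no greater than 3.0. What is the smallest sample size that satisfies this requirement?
n ≥ 477

For margin E ≤ 3.0:
n ≥ (z* · σ / E)²
n ≥ (1.960 · 33.4 / 3.0)²
n ≥ 476.17

Minimum n = 477 (rounding up)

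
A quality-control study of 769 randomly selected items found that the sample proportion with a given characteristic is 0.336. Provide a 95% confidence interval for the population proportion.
(0.303, 0.369)

Proportion CI:
SE = √(p̂(1-p̂)/n) = √(0.336 · 0.664 / 769) = 0.01703

z* = 1.960
Margin = z* · SE = 1.960 · 0.01703 = 0.0334

CI: 0.336 ± 0.0334 = (0.303, 0.369)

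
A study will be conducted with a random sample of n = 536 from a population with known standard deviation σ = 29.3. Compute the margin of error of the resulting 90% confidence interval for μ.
Margin of error = 2.08

Margin of error = z* · σ/√n
= 1.645 · 29.3/√536
= 1.645 · 29.3/23.1517
= 2.08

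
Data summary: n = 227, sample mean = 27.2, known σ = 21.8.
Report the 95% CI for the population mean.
(24.36, 30.04)

z-interval (σ known):
z* = 1.960 for 95% confidence

Margin of error = z* · σ/√n = 1.960 · 21.8/√227 = 2.84

CI: (27.2 - 2.84, 27.2 + 2.84) = (24.36, 30.04)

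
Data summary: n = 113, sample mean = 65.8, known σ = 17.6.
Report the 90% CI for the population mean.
(63.08, 68.52)

z-interval (σ known):
z* = 1.645 for 90% confidence

Margin of error = z* · σ/√n = 1.645 · 17.6/√113 = 2.72

CI: (65.8 - 2.72, 65.8 + 2.72) = (63.08, 68.52)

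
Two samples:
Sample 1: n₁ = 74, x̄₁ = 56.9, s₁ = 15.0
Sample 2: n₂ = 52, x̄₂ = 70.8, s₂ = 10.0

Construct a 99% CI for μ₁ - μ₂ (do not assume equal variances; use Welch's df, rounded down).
(-19.73, -8.07)

Difference: x̄₁ - x̄₂ = -13.90
SE = √(s₁²/n₁ + s₂²/n₂) = √(15.0²/74 + 10.0²/52) = 2.2279
df = 123.71 → 123 (Welch–Satterthwaite, rounded down)
t* = 2.616

CI: -13.90 ± 2.616 · 2.2279 = -13.90 ± 5.83 = (-19.73, -8.07)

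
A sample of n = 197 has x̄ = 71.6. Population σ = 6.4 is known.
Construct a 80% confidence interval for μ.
(71.02, 72.18)

z-interval (σ known):
z* = 1.282 for 80% confidence

Margin of error = z* · σ/√n = 1.282 · 6.4/√197 = 0.58

CI: (71.6 - 0.58, 71.6 + 0.58) = (71.02, 72.18)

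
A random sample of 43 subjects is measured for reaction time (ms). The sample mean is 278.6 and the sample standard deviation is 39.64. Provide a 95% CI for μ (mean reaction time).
(266.40, 290.80)

t-interval (σ unknown):
df = n - 1 = 42
t* = 2.018 for 95% confidence

Margin of error = t* · s/√n = 2.018 · 39.64/√43 = 12.20

CI: (266.40, 290.80)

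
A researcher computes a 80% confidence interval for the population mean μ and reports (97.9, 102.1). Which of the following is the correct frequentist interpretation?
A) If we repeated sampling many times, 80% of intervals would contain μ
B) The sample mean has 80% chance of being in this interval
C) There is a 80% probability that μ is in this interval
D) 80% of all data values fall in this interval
A

A) Correct — this is the frequentist long-run coverage interpretation.
B) Wrong — x̄ is observed and sits in the interval by construction.
C) Wrong — μ is fixed; the randomness lives in the interval, not in μ.
D) Wrong — a CI is about the parameter μ, not individual data values.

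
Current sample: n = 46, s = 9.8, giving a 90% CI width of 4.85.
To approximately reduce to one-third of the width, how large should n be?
n ≈ 414

CI width ∝ 1/√n
To reduce width by factor 3, need √n to grow by 3 → need 3² = 9 times as many samples.

Current: n = 46, width = 4.85
New: n = 414, width ≈ 1.59

Width reduced by factor of 4.85/1.59 = 3.05.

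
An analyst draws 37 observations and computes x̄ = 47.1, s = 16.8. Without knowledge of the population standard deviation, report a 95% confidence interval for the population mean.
(41.50, 52.70)

t-interval (σ unknown):
df = n - 1 = 36
t* = 2.028 for 95% confidence

Margin of error = t* · s/√n = 2.028 · 16.8/√37 = 5.60

CI: (41.50, 52.70)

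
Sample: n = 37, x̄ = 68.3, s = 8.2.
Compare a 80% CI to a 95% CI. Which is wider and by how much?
95% CI is wider by 1.95

df = 36
80% CI: t* = 1.306, (66.54, 70.06), width = 2 · t* · s/√n = 3.52
95% CI: t* = 2.028, (65.57, 71.03), width = 2 · t* · s/√n = 5.47

The 95% CI is wider by 5.47 - 3.52 = 1.95.
Higher confidence requires a wider interval.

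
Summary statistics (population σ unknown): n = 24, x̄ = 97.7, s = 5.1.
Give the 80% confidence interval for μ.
(96.33, 99.07)

t-interval (σ unknown):
df = n - 1 = 23
t* = 1.319 for 80% confidence

Margin of error = t* · s/√n = 1.319 · 5.1/√24 = 1.37

CI: (96.33, 99.07)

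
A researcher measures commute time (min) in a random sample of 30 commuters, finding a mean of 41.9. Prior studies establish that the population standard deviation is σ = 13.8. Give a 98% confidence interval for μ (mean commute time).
(36.04, 47.76)

z-interval (σ known):
z* = 2.326 for 98% confidence

Margin of error = z* · σ/√n = 2.326 · 13.8/√30 = 5.86

CI: (41.9 - 5.86, 41.9 + 5.86) = (36.04, 47.76)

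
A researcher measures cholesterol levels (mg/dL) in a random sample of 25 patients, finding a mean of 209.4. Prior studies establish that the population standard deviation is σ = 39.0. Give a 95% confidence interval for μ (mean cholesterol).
(194.11, 224.69)

z-interval (σ known):
z* = 1.960 for 95% confidence

Margin of error = z* · σ/√n = 1.960 · 39.0/√25 = 15.29

CI: (209.4 - 15.29, 209.4 + 15.29) = (194.11, 224.69)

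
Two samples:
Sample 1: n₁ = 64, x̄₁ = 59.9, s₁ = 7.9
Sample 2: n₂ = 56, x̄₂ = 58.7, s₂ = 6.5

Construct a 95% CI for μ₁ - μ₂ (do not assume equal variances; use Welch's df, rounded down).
(-1.40, 3.80)

Difference: x̄₁ - x̄₂ = 1.20
SE = √(s₁²/n₁ + s₂²/n₂) = √(7.9²/64 + 6.5²/56) = 1.3152
df = 117.58 → 117 (Welch–Satterthwaite, rounded down)
t* = 1.980

CI: 1.20 ± 1.980 · 1.3152 = 1.20 ± 2.60 = (-1.40, 3.80)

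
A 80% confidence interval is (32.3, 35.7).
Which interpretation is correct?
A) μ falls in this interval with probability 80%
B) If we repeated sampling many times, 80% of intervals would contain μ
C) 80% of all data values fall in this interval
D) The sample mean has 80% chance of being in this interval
B

A) Wrong — μ is fixed; the randomness lives in the interval, not in μ.
B) Correct — this is the frequentist long-run coverage interpretation.
C) Wrong — a CI is about the parameter μ, not individual data values.
D) Wrong — x̄ is observed and sits in the interval by construction.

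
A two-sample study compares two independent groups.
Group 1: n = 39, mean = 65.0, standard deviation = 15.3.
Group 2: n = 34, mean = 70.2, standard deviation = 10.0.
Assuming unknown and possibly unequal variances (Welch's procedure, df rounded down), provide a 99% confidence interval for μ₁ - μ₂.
(-13.13, 2.73)

Difference: x̄₁ - x̄₂ = -5.20
SE = √(s₁²/n₁ + s₂²/n₂) = √(15.3²/39 + 10.0²/34) = 2.9906
df = 66.09 → 66 (Welch–Satterthwaite, rounded down)
t* = 2.652

CI: -5.20 ± 2.652 · 2.9906 = -5.20 ± 7.93 = (-13.13, 2.73)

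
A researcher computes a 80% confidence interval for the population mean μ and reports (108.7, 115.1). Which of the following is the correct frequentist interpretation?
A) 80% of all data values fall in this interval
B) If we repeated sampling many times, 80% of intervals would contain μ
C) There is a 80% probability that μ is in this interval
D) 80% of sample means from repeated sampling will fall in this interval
B

A) Wrong — a CI is about the parameter μ, not individual data values.
B) Correct — this is the frequentist long-run coverage interpretation.
C) Wrong — μ is fixed; the randomness lives in the interval, not in μ.
D) Wrong — coverage applies to intervals containing μ, not to future x̄ values.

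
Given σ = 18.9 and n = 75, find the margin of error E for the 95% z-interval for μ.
Margin of error = 4.28

Margin of error = z* · σ/√n
= 1.960 · 18.9/√75
= 1.960 · 18.9/8.6603
= 4.28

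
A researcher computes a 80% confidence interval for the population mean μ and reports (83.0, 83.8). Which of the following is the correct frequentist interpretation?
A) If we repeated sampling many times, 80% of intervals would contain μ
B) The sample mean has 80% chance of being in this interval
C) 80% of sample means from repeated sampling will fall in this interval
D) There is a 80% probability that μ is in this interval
A

A) Correct — this is the frequentist long-run coverage interpretation.
B) Wrong — x̄ is observed and sits in the interval by construction.
C) Wrong — coverage applies to intervals containing μ, not to future x̄ values.
D) Wrong — μ is fixed; the randomness lives in the interval, not in μ.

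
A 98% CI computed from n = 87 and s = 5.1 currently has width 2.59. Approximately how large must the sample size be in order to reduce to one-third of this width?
n ≈ 783

CI width ∝ 1/√n
To reduce width by factor 3, need √n to grow by 3 → need 3² = 9 times as many samples.

Current: n = 87, width = 2.59
New: n = 783, width ≈ 0.85

Width reduced by factor of 2.59/0.85 = 3.05.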